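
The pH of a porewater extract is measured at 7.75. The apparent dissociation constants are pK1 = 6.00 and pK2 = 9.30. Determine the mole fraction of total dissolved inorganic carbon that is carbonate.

α₂ = 1 / (1 + [H⁺]/K2 + [H⁺]²/(K1K2)) = 1 / (1 + 10^+1.55 + 10^-0.20)
   = 1 / (1 + 35.481 + 0.63096) = 1/37.112 = 0.02695

α₂ = 0.0269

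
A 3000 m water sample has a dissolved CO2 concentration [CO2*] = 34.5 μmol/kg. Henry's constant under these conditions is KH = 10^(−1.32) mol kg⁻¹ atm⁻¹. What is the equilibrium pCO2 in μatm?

KH = 10^(−1.32) = 4.786×10^-2 mol kg⁻¹ atm⁻¹
pCO2 = [CO2*]/KH = 34.5×10^-6 / 4.786×10^-2 = 7.21×10^-4 atm = 721 μatm

pCO2 = 721 μatm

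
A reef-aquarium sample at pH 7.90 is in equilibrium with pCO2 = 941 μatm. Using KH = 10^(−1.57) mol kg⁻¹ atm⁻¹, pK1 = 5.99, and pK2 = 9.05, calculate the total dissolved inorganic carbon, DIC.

DIC = 2.23 mmol/kg

[CO2*] = KH · pCO2 = 10^(−1.57) × 941×10^-6 = 2.533×10^-5 mol/kg
α₀ = 1/(1 + K1/[H⁺] + K1K2/[H⁺]²) = 1/(1 + 10^+1.91 + 10^+0.76) = 0.01136
DIC = [CO2*]/α₀ = 2.533×10^-5 / 0.01136 = 2.23 mmol/kg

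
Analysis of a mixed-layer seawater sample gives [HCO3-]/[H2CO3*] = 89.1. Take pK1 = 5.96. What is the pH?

From K1 = [H⁺][HCO3-]/[H2CO3*]:  pH = pK1 + log₁₀([HCO3-]/[H2CO3*])
log₁₀(89.1) = +1.950
pH = 5.96 + (+1.950) = 7.91

pH = 7.91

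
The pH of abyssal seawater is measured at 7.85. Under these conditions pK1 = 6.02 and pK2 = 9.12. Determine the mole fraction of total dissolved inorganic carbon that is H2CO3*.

α₀ = 0.0138

α₀ = 1 / (1 + K1/[H⁺] + K1K2/[H⁺]²) = 1 / (1 + 10^+1.83 + 10^+0.56)
   = 1 / (1 + 67.608 + 3.6308) = 1/72.239 = 0.01384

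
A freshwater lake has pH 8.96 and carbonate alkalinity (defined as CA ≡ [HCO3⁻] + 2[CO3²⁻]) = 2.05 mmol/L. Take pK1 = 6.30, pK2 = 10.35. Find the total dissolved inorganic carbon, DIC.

DIC = 1.98 mmol/L

CA = [HCO3⁻] + 2[CO3²⁻] = (α₁ + 2α₂)·DIC
At pH 8.96: [H⁺]/K1 = 10^-2.66 = 0.0021878, K2/[H⁺] = 10^-1.39 = 0.040738
α₁ = 1/(1 + 0.0021878 + 0.040738) = 1/1.0429 = 0.9588; α₂ = α₁·K2/[H⁺] = 0.03906
α₁ + 2α₂ = 1.0370
DIC = CA / (α₁ + 2α₂) = 2.05 / 1.0370 = 1.98 mmol/L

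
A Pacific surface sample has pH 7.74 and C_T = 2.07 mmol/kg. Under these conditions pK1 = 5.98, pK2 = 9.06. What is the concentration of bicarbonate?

α₁ = 1 / (1 + [H⁺]/K1 + K2/[H⁺]) = 1 / (1 + 10^-1.76 + 10^-1.32)
   = 1 / (1 + 0.017378 + 0.047863) = 1/1.0652 = 0.9388
[HCO3⁻] = α₁ × DIC = 0.9388 × 2.07 = 1.94 mmol/kg

[HCO3⁻] = 1.94 mmol/kg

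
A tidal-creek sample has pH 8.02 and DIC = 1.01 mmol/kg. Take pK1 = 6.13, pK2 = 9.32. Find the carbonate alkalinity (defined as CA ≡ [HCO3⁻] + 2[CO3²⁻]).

CA = 1.05 mmol/kg

CA = [HCO3⁻] + 2[CO3²⁻] = (α₁ + 2α₂)·DIC
At pH 8.02: [H⁺]/K1 = 10^-1.89 = 0.012882, K2/[H⁺] = 10^-1.30 = 0.050119
α₁ = 1/(1 + 0.012882 + 0.050119) = 1/1.0630 = 0.9407; α₂ = α₁·K2/[H⁺] = 0.04715
α₁ + 2α₂ = 1.0350
CA = 1.0350 × 1.01 = 1.05 mmol/kg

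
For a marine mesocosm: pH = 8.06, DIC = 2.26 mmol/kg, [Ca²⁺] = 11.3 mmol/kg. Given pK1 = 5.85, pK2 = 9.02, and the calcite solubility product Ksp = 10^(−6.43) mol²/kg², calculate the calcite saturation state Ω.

α₂ = 1 / (1 + [H⁺]/K2 + [H⁺]²/(K1K2)) = 1 / (1 + 10^+0.96 + 10^-1.25)
   = 1 / (1 + 9.1201 + 0.056234) = 1/10.176 = 0.09827
[CO3²⁻] = α₂ × DIC = 0.09827 × 2.26 = 0.2221 mmol/kg
Ksp = 10^(−6.43) = 3.715×10^-7
Ω = [Ca²⁺][CO3²⁻]/Ksp = (11.3×10^-3)(2.221×10^-4) / 3.715×10^-7 = 6.75

Ω = 6.75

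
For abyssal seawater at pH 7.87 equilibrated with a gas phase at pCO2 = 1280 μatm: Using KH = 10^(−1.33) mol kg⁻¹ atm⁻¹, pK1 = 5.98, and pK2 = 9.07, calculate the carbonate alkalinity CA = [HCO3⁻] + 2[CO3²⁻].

CA = 5.23 mmol/kg

[CO2*] = KH · pCO2 = 10^(−1.33) × 1280×10^-6 = 5.987×10^-5 mol/kg
α₀ = 1/(1 + K1/[H⁺] + K1K2/[H⁺]²) = 1/(1 + 10^+1.89 + 10^+0.69) = 0.01197
DIC = [CO2*]/α₀ = 5.987×10^-5 / 0.01197 = 5.001 mmol/kg
CA = (α₁ + 2α₂)·DIC = (0.9294 + 2×0.05864) × 5.001 = 5.23 mmol/kg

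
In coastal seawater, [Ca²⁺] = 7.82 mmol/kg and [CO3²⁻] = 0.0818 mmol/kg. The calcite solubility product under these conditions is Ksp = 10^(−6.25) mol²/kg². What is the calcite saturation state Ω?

Ksp = 10^(−6.25) = 5.623×10^-7
Ω = [Ca²⁺][CO3²⁻]/Ksp = (7.82×10^-3)(0.0818×10^-3) / 5.623×10^-7 = 1.14

Ω = 1.14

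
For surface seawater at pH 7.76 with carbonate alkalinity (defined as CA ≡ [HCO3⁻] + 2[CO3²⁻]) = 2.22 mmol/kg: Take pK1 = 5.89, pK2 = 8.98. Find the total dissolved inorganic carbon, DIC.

DIC = 2.13 mmol/kg

CA = [HCO3⁻] + 2[CO3²⁻] = (α₁ + 2α₂)·DIC
At pH 7.76: [H⁺]/K1 = 10^-1.87 = 0.013490, K2/[H⁺] = 10^-1.22 = 0.060256
α₁ = 1/(1 + 0.013490 + 0.060256) = 1/1.0737 = 0.9313; α₂ = α₁·K2/[H⁺] = 0.05612
α₁ + 2α₂ = 1.0436
DIC = CA / (α₁ + 2α₂) = 2.22 / 1.0436 = 2.13 mmol/kg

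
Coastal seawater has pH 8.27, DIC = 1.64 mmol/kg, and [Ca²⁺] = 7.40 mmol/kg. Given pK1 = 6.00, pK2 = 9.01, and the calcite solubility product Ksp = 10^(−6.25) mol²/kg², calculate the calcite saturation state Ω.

α₂ = 1 / (1 + [H⁺]/K2 + [H⁺]²/(K1K2)) = 1 / (1 + 10^+0.74 + 10^-1.53)
   = 1 / (1 + 5.4954 + 0.029512) = 1/6.5249 = 0.1533
[CO3²⁻] = α₂ × DIC = 0.1533 × 1.64 = 0.2513 mmol/kg
Ksp = 10^(−6.25) = 5.623×10^-7
Ω = [Ca²⁺][CO3²⁻]/Ksp = (7.40×10^-3)(2.513×10^-4) / 5.623×10^-7 = 3.31

Ω = 3.31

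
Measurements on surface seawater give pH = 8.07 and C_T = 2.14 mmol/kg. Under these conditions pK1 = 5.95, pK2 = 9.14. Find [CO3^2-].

[CO3²⁻] = 0.167 mmol/kg

α₂ = 1 / (1 + [H⁺]/K2 + [H⁺]²/(K1K2)) = 1 / (1 + 10^+1.07 + 10^-1.05)
   = 1 / (1 + 11.749 + 0.089125) = 1/12.838 = 0.07789
[CO3²⁻] = α₂ × DIC = 0.07789 × 2.14 = 0.167 mmol/kg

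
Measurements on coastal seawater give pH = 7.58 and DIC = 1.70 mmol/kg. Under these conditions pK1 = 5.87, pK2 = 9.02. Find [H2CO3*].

[CO2*] = 0.0314 mmol/kg

α₀ = 1 / (1 + K1/[H⁺] + K1K2/[H⁺]²) = 1 / (1 + 10^+1.71 + 10^+0.27)
   = 1 / (1 + 51.286 + 1.8621) = 1/54.148 = 0.01847
[CO2*] = α₀ × DIC = 0.01847 × 1.70 = 0.0314 mmol/kg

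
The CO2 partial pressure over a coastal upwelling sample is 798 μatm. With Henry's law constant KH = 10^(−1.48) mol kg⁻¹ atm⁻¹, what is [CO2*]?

[CO2*] = 26.4 μmol/kg

KH = 10^(−1.48) = 3.311×10^-2 mol kg⁻¹ atm⁻¹
[CO2*] = KH · pCO2 = 3.311×10^-2 × 798×10^-6 atm = 2.64×10^-5 mol/kg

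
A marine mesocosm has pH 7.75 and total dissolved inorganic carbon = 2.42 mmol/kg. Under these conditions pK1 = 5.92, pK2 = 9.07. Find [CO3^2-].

[CO3²⁻] = 0.109 mmol/kg

α₂ = 1 / (1 + [H⁺]/K2 + [H⁺]²/(K1K2)) = 1 / (1 + 10^+1.32 + 10^-0.51)
   = 1 / (1 + 20.893 + 0.30903) = 1/22.202 = 0.04504
[CO3²⁻] = α₂ × DIC = 0.04504 × 2.42 = 0.109 mmol/kg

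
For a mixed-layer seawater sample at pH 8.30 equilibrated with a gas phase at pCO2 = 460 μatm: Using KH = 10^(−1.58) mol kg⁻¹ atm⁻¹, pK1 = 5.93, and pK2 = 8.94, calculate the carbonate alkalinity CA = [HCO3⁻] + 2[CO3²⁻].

CA = 4.14 mmol/kg

[CO2*] = KH · pCO2 = 10^(−1.58) × 460×10^-6 = 1.210×10^-5 mol/kg
α₀ = 1/(1 + K1/[H⁺] + K1K2/[H⁺]²) = 1/(1 + 10^+2.37 + 10^+1.73) = 0.003459
DIC = [CO2*]/α₀ = 1.210×10^-5 / 0.003459 = 3.498 mmol/kg
CA = (α₁ + 2α₂)·DIC = (0.8108 + 2×0.1857) × 3.498 = 4.14 mmol/kg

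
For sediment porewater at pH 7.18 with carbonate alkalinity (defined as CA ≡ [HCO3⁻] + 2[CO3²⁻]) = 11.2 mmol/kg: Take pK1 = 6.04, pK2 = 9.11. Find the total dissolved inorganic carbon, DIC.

CA = [HCO3⁻] + 2[CO3²⁻] = (α₁ + 2α₂)·DIC
At pH 7.18: [H⁺]/K1 = 10^-1.14 = 0.072444, K2/[H⁺] = 10^-1.93 = 0.011749
α₁ = 1/(1 + 0.072444 + 0.011749) = 1/1.0842 = 0.9223; α₂ = α₁·K2/[H⁺] = 0.01084
α₁ + 2α₂ = 0.9440
DIC = CA / (α₁ + 2α₂) = 11.2 / 0.9440 = 11.9 mmol/kg

DIC = 11.9 mmol/kg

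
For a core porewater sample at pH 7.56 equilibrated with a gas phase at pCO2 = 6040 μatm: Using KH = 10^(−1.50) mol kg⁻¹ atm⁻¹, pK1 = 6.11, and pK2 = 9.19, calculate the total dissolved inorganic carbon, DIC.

DIC = 5.70 mmol/kg

[CO2*] = KH · pCO2 = 10^(−1.50) × 6040×10^-6 = 1.910×10^-4 mol/kg
α₀ = 1/(1 + K1/[H⁺] + K1K2/[H⁺]²) = 1/(1 + 10^+1.45 + 10^-0.18) = 0.03351
DIC = [CO2*]/α₀ = 1.910×10^-4 / 0.03351 = 5.70 mmol/kg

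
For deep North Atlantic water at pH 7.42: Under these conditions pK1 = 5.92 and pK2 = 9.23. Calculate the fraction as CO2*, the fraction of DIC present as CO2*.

α₀ = 0.0302

α₀ = 1 / (1 + K1/[H⁺] + K1K2/[H⁺]²) = 1 / (1 + 10^+1.50 + 10^-0.31)
   = 1 / (1 + 31.623 + 0.48978) = 1/33.113 = 0.03020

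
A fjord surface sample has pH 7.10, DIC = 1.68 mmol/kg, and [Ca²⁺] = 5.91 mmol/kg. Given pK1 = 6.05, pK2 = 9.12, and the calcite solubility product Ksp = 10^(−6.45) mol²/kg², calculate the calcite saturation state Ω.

Ω = 0.243

α₂ = 1 / (1 + [H⁺]/K2 + [H⁺]²/(K1K2)) = 1 / (1 + 10^+2.02 + 10^+0.97)
   = 1 / (1 + 104.71 + 9.3325) = 1/115.05 = 0.008692
[CO3²⁻] = α₂ × DIC = 0.008692 × 1.68 = 0.01460 mmol/kg = 14.60 μmol/kg
Ksp = 10^(−6.45) = 3.548×10^-7
Ω = [Ca²⁺][CO3²⁻]/Ksp = (5.91×10^-3)(1.460×10^-5) / 3.548×10^-7 = 0.243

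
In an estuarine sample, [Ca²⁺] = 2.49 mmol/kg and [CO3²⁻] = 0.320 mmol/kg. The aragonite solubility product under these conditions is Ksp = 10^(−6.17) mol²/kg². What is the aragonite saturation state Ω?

Ω = 1.18

Ksp = 10^(−6.17) = 6.761×10^-7
Ω = [Ca²⁺][CO3²⁻]/Ksp = (2.49×10^-3)(0.320×10^-3) / 6.761×10^-7 = 1.18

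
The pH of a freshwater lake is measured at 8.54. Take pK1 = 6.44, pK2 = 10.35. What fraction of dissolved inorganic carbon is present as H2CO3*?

α₀ = 1 / (1 + K1/[H⁺] + K1K2/[H⁺]²) = 1 / (1 + 10^+2.10 + 10^+0.29)
   = 1 / (1 + 125.89 + 1.9498) = 1/128.84 = 0.007761

α₀ = 0.00776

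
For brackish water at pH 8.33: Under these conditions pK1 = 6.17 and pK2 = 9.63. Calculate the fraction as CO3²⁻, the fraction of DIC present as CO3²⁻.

α₂ = 0.0474

α₂ = 1 / (1 + [H⁺]/K2 + [H⁺]²/(K1K2)) = 1 / (1 + 10^+1.30 + 10^-0.86)
   = 1 / (1 + 19.953 + 0.13804) = 1/21.091 = 0.04741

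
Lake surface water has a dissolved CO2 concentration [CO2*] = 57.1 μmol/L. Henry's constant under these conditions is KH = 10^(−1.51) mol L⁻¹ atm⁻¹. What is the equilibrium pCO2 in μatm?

pCO2 = 1850 μatm

KH = 10^(−1.51) = 3.090×10^-2 mol L⁻¹ atm⁻¹
pCO2 = [CO2*]/KH = 57.1×10^-6 / 3.090×10^-2 = 1.85×10^-3 atm = 1850 μatm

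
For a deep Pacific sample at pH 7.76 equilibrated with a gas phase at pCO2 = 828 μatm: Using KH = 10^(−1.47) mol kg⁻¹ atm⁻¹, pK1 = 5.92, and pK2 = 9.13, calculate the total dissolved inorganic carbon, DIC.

DIC = 2.05 mmol/kg

[CO2*] = KH · pCO2 = 10^(−1.47) × 828×10^-6 = 2.806×10^-5 mol/kg
α₀ = 1/(1 + K1/[H⁺] + K1K2/[H⁺]²) = 1/(1 + 10^+1.84 + 10^+0.47) = 0.01367
DIC = [CO2*]/α₀ = 2.806×10^-5 / 0.01367 = 2.05 mmol/kg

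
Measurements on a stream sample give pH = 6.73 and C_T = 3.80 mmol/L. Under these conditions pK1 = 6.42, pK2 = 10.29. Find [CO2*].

[CO2*] = 1.25 mmol/L

α₀ = 1 / (1 + K1/[H⁺] + K1K2/[H⁺]²) = 1 / (1 + 10^+0.31 + 10^-3.25)
   = 1 / (1 + 2.0417 + 0.00056234) = 1/3.0423 = 0.3287
[CO2*] = α₀ × DIC = 0.3287 × 3.80 = 1.25 mmol/L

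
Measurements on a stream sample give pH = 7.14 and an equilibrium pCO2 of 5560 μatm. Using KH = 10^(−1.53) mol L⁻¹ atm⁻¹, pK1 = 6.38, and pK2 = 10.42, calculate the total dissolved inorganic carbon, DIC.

DIC = 1.11 mmol/L

[CO2*] = KH · pCO2 = 10^(−1.53) × 5560×10^-6 = 1.641×10^-4 mol/L
α₀ = 1/(1 + K1/[H⁺] + K1K2/[H⁺]²) = 1/(1 + 10^+0.76 + 10^-2.52) = 0.1480
DIC = [CO2*]/α₀ = 1.641×10^-4 / 0.1480 = 1.11 mmol/L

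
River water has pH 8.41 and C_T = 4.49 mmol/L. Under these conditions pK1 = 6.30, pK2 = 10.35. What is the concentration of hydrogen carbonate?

[HCO3⁻] = 4.41 mmol/L

α₁ = 1 / (1 + [H⁺]/K1 + K2/[H⁺]) = 1 / (1 + 10^-2.11 + 10^-1.94)
   = 1 / (1 + 0.0077625 + 0.011482) = 1/1.0192 = 0.9811
[HCO3⁻] = α₁ × DIC = 0.9811 × 4.49 = 4.41 mmol/L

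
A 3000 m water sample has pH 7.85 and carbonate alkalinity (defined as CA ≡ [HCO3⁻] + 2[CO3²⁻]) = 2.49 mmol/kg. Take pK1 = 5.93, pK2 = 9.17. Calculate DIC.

DIC = 2.41 mmol/kg

CA = [HCO3⁻] + 2[CO3²⁻] = (α₁ + 2α₂)·DIC
At pH 7.85: [H⁺]/K1 = 10^-1.92 = 0.012023, K2/[H⁺] = 10^-1.32 = 0.047863
α₁ = 1/(1 + 0.012023 + 0.047863) = 1/1.0599 = 0.9435; α₂ = α₁·K2/[H⁺] = 0.04516
α₁ + 2α₂ = 1.0338
DIC = CA / (α₁ + 2α₂) = 2.49 / 1.0338 = 2.41 mmol/kg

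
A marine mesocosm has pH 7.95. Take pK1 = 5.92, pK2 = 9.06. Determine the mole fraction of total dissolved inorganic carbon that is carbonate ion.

α₂ = 0.0714

α₂ = 1 / (1 + [H⁺]/K2 + [H⁺]²/(K1K2)) = 1 / (1 + 10^+1.11 + 10^-0.92)
   = 1 / (1 + 12.882 + 0.12023) = 1/14.003 = 0.07141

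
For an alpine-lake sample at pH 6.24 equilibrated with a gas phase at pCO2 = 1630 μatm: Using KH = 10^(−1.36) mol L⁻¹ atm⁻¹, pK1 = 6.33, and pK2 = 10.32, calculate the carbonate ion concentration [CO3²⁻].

[CO3²⁻] = 0.00481 μmol/L

[CO2*] = KH · pCO2 = 10^(−1.36) × 1630×10^-6 = 7.115×10^-5 mol/L
α₀ = 1/(1 + K1/[H⁺] + K1K2/[H⁺]²) = 1/(1 + 10^-0.09 + 10^-4.17) = 0.5516
DIC = [CO2*]/α₀ = 7.115×10^-5 / 0.5516 = 0.1290 mmol/L
[CO3²⁻] = α₂·DIC; α₂ = 3.729×10^-5, so [CO3²⁻] = 3.729×10^-5 × 0.1290 = 4.81×10^-6 mmol/L = 0.00481 μmol/L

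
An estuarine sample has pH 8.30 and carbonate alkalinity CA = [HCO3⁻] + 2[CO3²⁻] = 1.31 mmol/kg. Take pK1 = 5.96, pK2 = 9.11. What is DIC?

DIC = 1.16 mmol/kg

CA = [HCO3⁻] + 2[CO3²⁻] = (α₁ + 2α₂)·DIC
At pH 8.30: [H⁺]/K1 = 10^-2.34 = 0.0045709, K2/[H⁺] = 10^-0.81 = 0.15488
α₁ = 1/(1 + 0.0045709 + 0.15488) = 1/1.1595 = 0.8625; α₂ = α₁·K2/[H⁺] = 0.1336
α₁ + 2α₂ = 1.1296
DIC = CA / (α₁ + 2α₂) = 1.31 / 1.1296 = 1.16 mmol/kg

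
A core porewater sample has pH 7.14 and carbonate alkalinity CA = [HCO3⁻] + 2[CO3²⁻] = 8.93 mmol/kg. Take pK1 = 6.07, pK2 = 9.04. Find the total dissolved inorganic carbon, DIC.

DIC = 9.56 mmol/kg

CA = [HCO3⁻] + 2[CO3²⁻] = (α₁ + 2α₂)·DIC
At pH 7.14: [H⁺]/K1 = 10^-1.07 = 0.085114, K2/[H⁺] = 10^-1.90 = 0.012589
α₁ = 1/(1 + 0.085114 + 0.012589) = 1/1.0977 = 0.9110; α₂ = α₁·K2/[H⁺] = 0.01147
α₁ + 2α₂ = 0.9339
DIC = CA / (α₁ + 2α₂) = 8.93 / 0.9339 = 9.56 mmol/kg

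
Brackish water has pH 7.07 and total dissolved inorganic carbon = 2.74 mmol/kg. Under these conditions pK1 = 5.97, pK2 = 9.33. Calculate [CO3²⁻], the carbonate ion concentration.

α₂ = 1 / (1 + [H⁺]/K2 + [H⁺]²/(K1K2)) = 1 / (1 + 10^+2.26 + 10^+1.16)
   = 1 / (1 + 181.97 + 14.454) = 1/197.42 = 0.005065
[CO3²⁻] = α₂ × DIC = 0.005065 × 2.74 = 0.0139 mmol/kg = 13.9 μmol/kg

[CO3²⁻] = 13.9 μmol/kg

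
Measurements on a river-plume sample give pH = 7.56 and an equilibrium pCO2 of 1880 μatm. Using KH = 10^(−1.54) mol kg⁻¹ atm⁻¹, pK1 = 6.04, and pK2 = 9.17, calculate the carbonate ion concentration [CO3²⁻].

[CO3²⁻] = 0.0441 mmol/kg

[CO2*] = KH · pCO2 = 10^(−1.54) × 1880×10^-6 = 5.422×10^-5 mol/kg
α₀ = 1/(1 + K1/[H⁺] + K1K2/[H⁺]²) = 1/(1 + 10^+1.52 + 10^-0.09) = 0.02863
DIC = [CO2*]/α₀ = 5.422×10^-5 / 0.02863 = 1.894 mmol/kg
[CO3²⁻] = α₂·DIC; α₂ = 0.02327, so [CO3²⁻] = 0.02327 × 1.894 = 0.0441 mmol/kg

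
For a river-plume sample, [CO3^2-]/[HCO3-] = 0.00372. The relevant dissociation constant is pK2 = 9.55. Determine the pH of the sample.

pH = 7.12

From K2 = [H⁺][CO3^2-]/[HCO3-]:  pH = pK2 + log₁₀([CO3^2-]/[HCO3-])
log₁₀(0.00372) = -2.429
pH = 9.55 + (-2.429) = 7.12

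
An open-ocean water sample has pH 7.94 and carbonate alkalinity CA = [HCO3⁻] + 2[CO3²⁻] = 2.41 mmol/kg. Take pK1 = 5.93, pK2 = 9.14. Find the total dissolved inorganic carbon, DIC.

DIC = 2.30 mmol/kg

CA = [HCO3⁻] + 2[CO3²⁻] = (α₁ + 2α₂)·DIC
At pH 7.94: [H⁺]/K1 = 10^-2.01 = 0.0097724, K2/[H⁺] = 10^-1.20 = 0.063096
α₁ = 1/(1 + 0.0097724 + 0.063096) = 1/1.0729 = 0.9321; α₂ = α₁·K2/[H⁺] = 0.05881
α₁ + 2α₂ = 1.0497
DIC = CA / (α₁ + 2α₂) = 2.41 / 1.0497 = 2.30 mmol/kg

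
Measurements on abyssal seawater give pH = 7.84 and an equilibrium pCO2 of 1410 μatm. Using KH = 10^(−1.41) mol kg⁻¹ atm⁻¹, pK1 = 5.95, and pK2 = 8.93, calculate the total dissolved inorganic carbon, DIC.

DIC = 4.66 mmol/kg

[CO2*] = KH · pCO2 = 10^(−1.41) × 1410×10^-6 = 5.486×10^-5 mol/kg
α₀ = 1/(1 + K1/[H⁺] + K1K2/[H⁺]²) = 1/(1 + 10^+1.89 + 10^+0.80) = 0.01177
DIC = [CO2*]/α₀ = 5.486×10^-5 / 0.01177 = 4.66 mmol/kg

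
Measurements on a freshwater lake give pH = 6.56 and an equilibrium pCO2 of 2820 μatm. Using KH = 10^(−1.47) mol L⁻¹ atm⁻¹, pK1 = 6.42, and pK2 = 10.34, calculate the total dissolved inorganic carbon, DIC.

DIC = 0.227 mmol/L

[CO2*] = KH · pCO2 = 10^(−1.47) × 2820×10^-6 = 9.555×10^-5 mol/L
α₀ = 1/(1 + K1/[H⁺] + K1K2/[H⁺]²) = 1/(1 + 10^+0.14 + 10^-3.64) = 0.4201
DIC = [CO2*]/α₀ = 9.555×10^-5 / 0.4201 = 0.227 mmol/L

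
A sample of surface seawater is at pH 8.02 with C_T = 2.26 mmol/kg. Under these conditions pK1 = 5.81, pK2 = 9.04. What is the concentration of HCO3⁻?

α₁ = 1 / (1 + [H⁺]/K1 + K2/[H⁺]) = 1 / (1 + 10^-2.21 + 10^-1.02)
   = 1 / (1 + 0.0061660 + 0.095499) = 1/1.1017 = 0.9077
[HCO3⁻] = α₁ × DIC = 0.9077 × 2.26 = 2.05 mmol/kg

[HCO3⁻] = 2.05 mmol/kg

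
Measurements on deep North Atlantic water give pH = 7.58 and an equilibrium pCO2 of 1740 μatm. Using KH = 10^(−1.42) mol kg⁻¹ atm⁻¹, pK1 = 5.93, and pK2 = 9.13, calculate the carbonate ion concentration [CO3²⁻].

[CO3²⁻] = 0.0833 mmol/kg

[CO2*] = KH · pCO2 = 10^(−1.42) × 1740×10^-6 = 6.615×10^-5 mol/kg
α₀ = 1/(1 + K1/[H⁺] + K1K2/[H⁺]²) = 1/(1 + 10^+1.65 + 10^+0.10) = 0.02131
DIC = [CO2*]/α₀ = 6.615×10^-5 / 0.02131 = 3.104 mmol/kg
[CO3²⁻] = α₂·DIC; α₂ = 0.02683, so [CO3²⁻] = 0.02683 × 3.104 = 0.0833 mmol/kg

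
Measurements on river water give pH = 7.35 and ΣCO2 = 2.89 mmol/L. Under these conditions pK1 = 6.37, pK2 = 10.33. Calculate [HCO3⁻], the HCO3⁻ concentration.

[HCO3⁻] = 2.61 mmol/L

α₁ = 1 / (1 + [H⁺]/K1 + K2/[H⁺]) = 1 / (1 + 10^-0.98 + 10^-2.98)
   = 1 / (1 + 0.10471 + 0.0010471) = 1/1.1058 = 0.9044
[HCO3⁻] = α₁ × DIC = 0.9044 × 2.89 = 2.61 mmol/L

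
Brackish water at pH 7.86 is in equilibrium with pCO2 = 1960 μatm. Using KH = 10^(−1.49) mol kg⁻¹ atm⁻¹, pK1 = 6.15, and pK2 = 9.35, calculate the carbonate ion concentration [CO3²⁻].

[CO3²⁻] = 0.105 mmol/kg

[CO2*] = KH · pCO2 = 10^(−1.49) × 1960×10^-6 = 6.342×10^-5 mol/kg
α₀ = 1/(1 + K1/[H⁺] + K1K2/[H⁺]²) = 1/(1 + 10^+1.71 + 10^+0.22) = 0.01854
DIC = [CO2*]/α₀ = 6.342×10^-5 / 0.01854 = 3.421 mmol/kg
[CO3²⁻] = α₂·DIC; α₂ = 0.03076, so [CO3²⁻] = 0.03076 × 3.421 = 0.105 mmol/kg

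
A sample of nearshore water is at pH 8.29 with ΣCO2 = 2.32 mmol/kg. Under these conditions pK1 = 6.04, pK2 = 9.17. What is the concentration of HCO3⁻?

α₁ = 1 / (1 + [H⁺]/K1 + K2/[H⁺]) = 1 / (1 + 10^-2.25 + 10^-0.88)
   = 1 / (1 + 0.0056234 + 0.13183) = 1/1.1374 = 0.8792
[HCO3⁻] = α₁ × DIC = 0.8792 × 2.32 = 2.04 mmol/kg

[HCO3⁻] = 2.04 mmol/kg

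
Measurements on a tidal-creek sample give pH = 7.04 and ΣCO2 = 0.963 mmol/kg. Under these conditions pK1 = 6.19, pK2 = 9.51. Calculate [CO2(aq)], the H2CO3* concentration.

[CO2*] = 0.119 mmol/kg

α₀ = 1 / (1 + K1/[H⁺] + K1K2/[H⁺]²) = 1 / (1 + 10^+0.85 + 10^-1.62)
   = 1 / (1 + 7.0795 + 0.023988) = 1/8.1034 = 0.1234
[CO2*] = α₀ × DIC = 0.1234 × 0.963 = 0.119 mmol/kg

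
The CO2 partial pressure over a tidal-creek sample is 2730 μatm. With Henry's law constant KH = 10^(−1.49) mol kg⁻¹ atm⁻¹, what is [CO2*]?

KH = 10^(−1.49) = 3.236×10^-2 mol kg⁻¹ atm⁻¹
[CO2*] = KH · pCO2 = 3.236×10^-2 × 2730×10^-6 atm = 8.83×10^-5 mol/kg

[CO2*] = 88.3 μmol/kg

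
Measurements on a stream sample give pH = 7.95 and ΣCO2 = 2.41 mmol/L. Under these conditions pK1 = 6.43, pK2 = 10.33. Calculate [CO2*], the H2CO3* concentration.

[CO2*] = 0.0704 mmol/L

α₀ = 1 / (1 + K1/[H⁺] + K1K2/[H⁺]²) = 1 / (1 + 10^+1.52 + 10^-0.86)
   = 1 / (1 + 33.113 + 0.13804) = 1/34.251 = 0.02920
[CO2*] = α₀ × DIC = 0.02920 × 2.41 = 0.0704 mmol/L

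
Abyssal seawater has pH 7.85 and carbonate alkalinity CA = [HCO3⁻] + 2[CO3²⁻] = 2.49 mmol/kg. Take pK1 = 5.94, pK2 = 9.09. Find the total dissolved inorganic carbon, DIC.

CA = [HCO3⁻] + 2[CO3²⁻] = (α₁ + 2α₂)·DIC
At pH 7.85: [H⁺]/K1 = 10^-1.91 = 0.012303, K2/[H⁺] = 10^-1.24 = 0.057544
α₁ = 1/(1 + 0.012303 + 0.057544) = 1/1.0698 = 0.9347; α₂ = α₁·K2/[H⁺] = 0.05379
α₁ + 2α₂ = 1.0423
DIC = CA / (α₁ + 2α₂) = 2.49 / 1.0423 = 2.39 mmol/kg

DIC = 2.39 mmol/kg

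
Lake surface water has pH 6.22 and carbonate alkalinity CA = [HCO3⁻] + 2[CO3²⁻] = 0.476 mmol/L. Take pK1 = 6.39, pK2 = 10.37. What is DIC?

CA = [HCO3⁻] + 2[CO3²⁻] = (α₁ + 2α₂)·DIC
At pH 6.22: [H⁺]/K1 = 10^0.17 = 1.4791, K2/[H⁺] = 10^-4.15 = 7.0795×10^-5
α₁ = 1/(1 + 1.4791 + 7.0795×10^-5) = 1/2.4792 = 0.4034; α₂ = α₁·K2/[H⁺] = 2.856×10^-5
α₁ + 2α₂ = 0.4034
DIC = CA / (α₁ + 2α₂) = 0.476 / 0.4034 = 1.18 mmol/L

DIC = 1.18 mmol/L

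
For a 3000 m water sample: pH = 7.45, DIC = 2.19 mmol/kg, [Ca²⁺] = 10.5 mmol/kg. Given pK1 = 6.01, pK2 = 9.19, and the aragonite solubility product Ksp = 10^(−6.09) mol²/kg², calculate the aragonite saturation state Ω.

α₂ = 1 / (1 + [H⁺]/K2 + [H⁺]²/(K1K2)) = 1 / (1 + 10^+1.74 + 10^+0.30)
   = 1 / (1 + 54.954 + 1.9953) = 1/57.949 = 0.01726
[CO3²⁻] = α₂ × DIC = 0.01726 × 2.19 = 0.03779 mmol/kg
Ksp = 10^(−6.09) = 8.128×10^-7
Ω = [Ca²⁺][CO3²⁻]/Ksp = (10.5×10^-3)(3.779×10^-5) / 8.128×10^-7 = 0.488

Ω = 0.488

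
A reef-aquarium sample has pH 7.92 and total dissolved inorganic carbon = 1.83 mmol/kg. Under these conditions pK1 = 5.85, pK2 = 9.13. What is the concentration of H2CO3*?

α₀ = 1 / (1 + K1/[H⁺] + K1K2/[H⁺]²) = 1 / (1 + 10^+2.07 + 10^+0.86)
   = 1 / (1 + 117.49 + 7.2444) = 1/125.73 = 0.007953
[CO2*] = α₀ × DIC = 0.007953 × 1.83 = 0.0146 mmol/kg = 14.6 μmol/kg

[CO2*] = 14.6 μmol/kg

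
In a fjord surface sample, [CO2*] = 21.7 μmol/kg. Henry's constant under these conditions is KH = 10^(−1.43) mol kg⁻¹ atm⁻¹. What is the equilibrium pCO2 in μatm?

KH = 10^(−1.43) = 3.715×10^-2 mol kg⁻¹ atm⁻¹
pCO2 = [CO2*]/KH = 21.7×10^-6 / 3.715×10^-2 = 5.84×10^-4 atm = 584 μatm

pCO2 = 584 μatm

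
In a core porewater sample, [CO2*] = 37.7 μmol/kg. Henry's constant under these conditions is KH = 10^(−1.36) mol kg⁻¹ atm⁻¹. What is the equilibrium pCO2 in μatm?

pCO2 = 864 μatm

KH = 10^(−1.36) = 4.365×10^-2 mol kg⁻¹ atm⁻¹
pCO2 = [CO2*]/KH = 37.7×10^-6 / 4.365×10^-2 = 8.64×10^-4 atm = 864 μatm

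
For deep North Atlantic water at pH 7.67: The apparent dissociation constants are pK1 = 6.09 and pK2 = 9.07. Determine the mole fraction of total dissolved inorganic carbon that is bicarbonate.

α₁ = 0.938

α₁ = 1 / (1 + [H⁺]/K1 + K2/[H⁺]) = 1 / (1 + 10^-1.58 + 10^-1.40)
   = 1 / (1 + 0.026303 + 0.039811) = 1/1.0661 = 0.9380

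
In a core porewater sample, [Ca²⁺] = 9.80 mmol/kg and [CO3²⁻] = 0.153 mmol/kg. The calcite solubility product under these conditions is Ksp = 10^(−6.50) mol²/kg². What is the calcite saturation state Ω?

Ω = 4.74

Ksp = 10^(−6.50) = 3.162×10^-7
Ω = [Ca²⁺][CO3²⁻]/Ksp = (9.80×10^-3)(0.153×10^-3) / 3.162×10^-7 = 4.74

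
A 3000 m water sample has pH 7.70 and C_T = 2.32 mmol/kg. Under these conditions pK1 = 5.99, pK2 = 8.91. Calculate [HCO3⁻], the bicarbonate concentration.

[HCO3⁻] = 2.15 mmol/kg

α₁ = 1 / (1 + [H⁺]/K1 + K2/[H⁺]) = 1 / (1 + 10^-1.71 + 10^-1.21)
   = 1 / (1 + 0.019498 + 0.061660) = 1/1.0812 = 0.9249
[HCO3⁻] = α₁ × DIC = 0.9249 × 2.32 = 2.15 mmol/kg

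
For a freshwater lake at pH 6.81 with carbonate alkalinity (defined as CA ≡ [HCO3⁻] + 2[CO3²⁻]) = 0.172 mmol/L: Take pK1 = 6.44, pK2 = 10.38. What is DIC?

CA = [HCO3⁻] + 2[CO3²⁻] = (α₁ + 2α₂)·DIC
At pH 6.81: [H⁺]/K1 = 10^-0.37 = 0.42658, K2/[H⁺] = 10^-3.57 = 0.00026915
α₁ = 1/(1 + 0.42658 + 0.00026915) = 1/1.4268 = 0.7008; α₂ = α₁·K2/[H⁺] = 0.0001886
α₁ + 2α₂ = 0.7012
DIC = CA / (α₁ + 2α₂) = 0.172 / 0.7012 = 0.245 mmol/L

DIC = 0.245 mmol/L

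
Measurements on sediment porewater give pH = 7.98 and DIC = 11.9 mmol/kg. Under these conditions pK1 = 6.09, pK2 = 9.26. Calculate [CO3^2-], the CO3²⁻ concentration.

[CO3²⁻] = 0.586 mmol/kg

α₂ = 1 / (1 + [H⁺]/K2 + [H⁺]²/(K1K2)) = 1 / (1 + 10^+1.28 + 10^-0.61)
   = 1 / (1 + 19.055 + 0.24547) = 1/20.300 = 0.04926
[CO3²⁻] = α₂ × DIC = 0.04926 × 11.9 = 0.586 mmol/kg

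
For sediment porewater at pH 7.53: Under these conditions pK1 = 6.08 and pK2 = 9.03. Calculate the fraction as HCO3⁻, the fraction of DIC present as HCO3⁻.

α₁ = 1 / (1 + [H⁺]/K1 + K2/[H⁺]) = 1 / (1 + 10^-1.45 + 10^-1.50)
   = 1 / (1 + 0.035481 + 0.031623) = 1/1.0671 = 0.9371

α₁ = 0.937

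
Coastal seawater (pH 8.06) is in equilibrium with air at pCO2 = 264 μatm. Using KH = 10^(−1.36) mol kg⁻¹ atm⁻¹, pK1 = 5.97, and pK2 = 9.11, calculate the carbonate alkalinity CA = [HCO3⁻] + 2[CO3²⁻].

CA = 1.67 mmol/kg

[CO2*] = KH · pCO2 = 10^(−1.36) × 264×10^-6 = 1.152×10^-5 mol/kg
α₀ = 1/(1 + K1/[H⁺] + K1K2/[H⁺]²) = 1/(1 + 10^+2.09 + 10^+1.04) = 0.007408
DIC = [CO2*]/α₀ = 1.152×10^-5 / 0.007408 = 1.556 mmol/kg
CA = (α₁ + 2α₂)·DIC = (0.9114 + 2×0.08123) × 1.556 = 1.67 mmol/kg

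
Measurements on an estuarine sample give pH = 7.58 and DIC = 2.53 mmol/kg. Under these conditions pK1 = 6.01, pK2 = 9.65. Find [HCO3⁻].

[HCO3⁻] = 2.44 mmol/kg

α₁ = 1 / (1 + [H⁺]/K1 + K2/[H⁺]) = 1 / (1 + 10^-1.57 + 10^-2.07)
   = 1 / (1 + 0.026915 + 0.0085114) = 1/1.0354 = 0.9658
[HCO3⁻] = α₁ × DIC = 0.9658 × 2.53 = 2.44 mmol/kg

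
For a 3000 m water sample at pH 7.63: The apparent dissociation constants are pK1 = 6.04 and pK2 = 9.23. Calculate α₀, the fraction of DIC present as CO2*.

α₀ = 1 / (1 + K1/[H⁺] + K1K2/[H⁺]²) = 1 / (1 + 10^+1.59 + 10^-0.01)
   = 1 / (1 + 38.905 + 0.97724) = 1/40.882 = 0.02446

α₀ = 0.0245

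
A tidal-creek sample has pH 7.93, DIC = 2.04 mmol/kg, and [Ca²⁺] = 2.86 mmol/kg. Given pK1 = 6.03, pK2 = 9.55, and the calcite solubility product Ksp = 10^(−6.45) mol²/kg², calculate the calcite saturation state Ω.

Ω = 0.381

α₂ = 1 / (1 + [H⁺]/K2 + [H⁺]²/(K1K2)) = 1 / (1 + 10^+1.62 + 10^-0.28)
   = 1 / (1 + 41.687 + 0.52481) = 1/43.212 = 0.02314
[CO3²⁻] = α₂ × DIC = 0.02314 × 2.04 = 0.04721 mmol/kg
Ksp = 10^(−6.45) = 3.548×10^-7
Ω = [Ca²⁺][CO3²⁻]/Ksp = (2.86×10^-3)(4.721×10^-5) / 3.548×10^-7 = 0.381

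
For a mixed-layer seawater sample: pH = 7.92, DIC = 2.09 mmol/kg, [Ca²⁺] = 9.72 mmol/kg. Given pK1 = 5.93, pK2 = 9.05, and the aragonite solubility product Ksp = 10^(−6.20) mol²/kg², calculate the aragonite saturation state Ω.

Ω = 2.20

α₂ = 1 / (1 + [H⁺]/K2 + [H⁺]²/(K1K2)) = 1 / (1 + 10^+1.13 + 10^-0.86)
   = 1 / (1 + 13.490 + 0.13804) = 1/14.628 = 0.06836
[CO3²⁻] = α₂ × DIC = 0.06836 × 2.09 = 0.1429 mmol/kg
Ksp = 10^(−6.20) = 6.310×10^-7
Ω = [Ca²⁺][CO3²⁻]/Ksp = (9.72×10^-3)(1.429×10^-4) / 6.310×10^-7 = 2.20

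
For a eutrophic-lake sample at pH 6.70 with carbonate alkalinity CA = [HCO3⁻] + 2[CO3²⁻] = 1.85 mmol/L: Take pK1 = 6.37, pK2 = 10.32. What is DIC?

CA = [HCO3⁻] + 2[CO3²⁻] = (α₁ + 2α₂)·DIC
At pH 6.70: [H⁺]/K1 = 10^-0.33 = 0.46774, K2/[H⁺] = 10^-3.62 = 0.00023988
α₁ = 1/(1 + 0.46774 + 0.00023988) = 1/1.4680 = 0.6812; α₂ = α₁·K2/[H⁺] = 0.0001634
α₁ + 2α₂ = 0.6815
DIC = CA / (α₁ + 2α₂) = 1.85 / 0.6815 = 2.71 mmol/L

DIC = 2.71 mmol/L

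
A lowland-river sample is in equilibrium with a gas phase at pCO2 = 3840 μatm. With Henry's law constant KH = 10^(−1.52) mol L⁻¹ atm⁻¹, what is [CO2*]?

KH = 10^(−1.52) = 3.020×10^-2 mol L⁻¹ atm⁻¹
[CO2*] = KH · pCO2 = 3.020×10^-2 × 3840×10^-6 atm = 1.16×10^-4 mol/L

[CO2*] = 116 μmol/L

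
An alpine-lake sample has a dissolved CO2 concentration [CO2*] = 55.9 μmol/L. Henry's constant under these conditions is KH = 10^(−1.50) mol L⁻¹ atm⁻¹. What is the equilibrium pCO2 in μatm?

KH = 10^(−1.50) = 3.162×10^-2 mol L⁻¹ atm⁻¹
pCO2 = [CO2*]/KH = 55.9×10^-6 / 3.162×10^-2 = 1.77×10^-3 atm = 1770 μatm

pCO2 = 1770 μatm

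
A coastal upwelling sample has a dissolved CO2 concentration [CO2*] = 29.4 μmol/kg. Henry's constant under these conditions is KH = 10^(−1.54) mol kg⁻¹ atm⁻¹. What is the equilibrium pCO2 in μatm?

pCO2 = 1020 μatm

KH = 10^(−1.54) = 2.884×10^-2 mol kg⁻¹ atm⁻¹
pCO2 = [CO2*]/KH = 29.4×10^-6 / 2.884×10^-2 = 1.02×10^-3 atm = 1020 μatm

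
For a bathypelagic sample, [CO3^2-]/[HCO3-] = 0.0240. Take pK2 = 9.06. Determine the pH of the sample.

From K2 = [H⁺][CO3^2-]/[HCO3-]:  pH = pK2 + log₁₀([CO3^2-]/[HCO3-])
log₁₀(0.0240) = -1.620
pH = 9.06 + (-1.620) = 7.44

pH = 7.44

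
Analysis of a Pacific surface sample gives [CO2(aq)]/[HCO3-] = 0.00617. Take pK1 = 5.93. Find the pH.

From K1 = [H⁺][HCO3-]/[CO2(aq)]:  pH = pK1 − log₁₀([CO2(aq)]/[HCO3-])
log₁₀(0.00617) = -2.210
pH = 5.93 − (-2.210) = 8.14

pH = 8.14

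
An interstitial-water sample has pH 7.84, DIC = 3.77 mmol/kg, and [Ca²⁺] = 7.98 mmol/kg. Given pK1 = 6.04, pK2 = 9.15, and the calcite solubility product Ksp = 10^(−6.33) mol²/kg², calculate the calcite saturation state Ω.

Ω = 2.96

α₂ = 1 / (1 + [H⁺]/K2 + [H⁺]²/(K1K2)) = 1 / (1 + 10^+1.31 + 10^-0.49)
   = 1 / (1 + 20.417 + 0.32359) = 1/21.741 = 0.04600
[CO3²⁻] = α₂ × DIC = 0.04600 × 3.77 = 0.1734 mmol/kg
Ksp = 10^(−6.33) = 4.677×10^-7
Ω = [Ca²⁺][CO3²⁻]/Ksp = (7.98×10^-3)(1.734×10^-4) / 4.677×10^-7 = 2.96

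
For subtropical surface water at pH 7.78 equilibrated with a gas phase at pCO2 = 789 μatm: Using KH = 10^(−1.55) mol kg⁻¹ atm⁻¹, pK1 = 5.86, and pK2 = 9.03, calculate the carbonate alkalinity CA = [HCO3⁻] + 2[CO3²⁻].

[CO2*] = KH · pCO2 = 10^(−1.55) × 789×10^-6 = 2.224×10^-5 mol/kg
α₀ = 1/(1 + K1/[H⁺] + K1K2/[H⁺]²) = 1/(1 + 10^+1.92 + 10^+0.67) = 0.01125
DIC = [CO2*]/α₀ = 2.224×10^-5 / 0.01125 = 1.976 mmol/kg
CA = (α₁ + 2α₂)·DIC = (0.9361 + 2×0.05264) × 1.976 = 2.06 mmol/kg

CA = 2.06 mmol/kg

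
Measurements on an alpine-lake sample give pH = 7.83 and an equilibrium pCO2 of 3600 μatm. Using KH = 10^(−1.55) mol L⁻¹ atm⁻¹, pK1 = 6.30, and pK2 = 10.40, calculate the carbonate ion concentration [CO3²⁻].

[CO2*] = KH · pCO2 = 10^(−1.55) × 3600×10^-6 = 1.015×10^-4 mol/L
α₀ = 1/(1 + K1/[H⁺] + K1K2/[H⁺]²) = 1/(1 + 10^+1.53 + 10^-1.04) = 0.02859
DIC = [CO2*]/α₀ = 1.015×10^-4 / 0.02859 = 3.549 mmol/L
[CO3²⁻] = α₂·DIC; α₂ = 0.002608, so [CO3²⁻] = 0.002608 × 3.549 = 0.00925 mmol/L = 9.25 μmol/L

[CO3²⁻] = 9.25 μmol/L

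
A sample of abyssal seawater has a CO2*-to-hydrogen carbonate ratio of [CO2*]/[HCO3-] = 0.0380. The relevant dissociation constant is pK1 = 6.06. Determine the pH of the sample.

pH = 7.48

From K1 = [H⁺][HCO3-]/[CO2*]:  pH = pK1 − log₁₀([CO2*]/[HCO3-])
log₁₀(0.0380) = -1.420
pH = 6.06 − (-1.420) = 7.48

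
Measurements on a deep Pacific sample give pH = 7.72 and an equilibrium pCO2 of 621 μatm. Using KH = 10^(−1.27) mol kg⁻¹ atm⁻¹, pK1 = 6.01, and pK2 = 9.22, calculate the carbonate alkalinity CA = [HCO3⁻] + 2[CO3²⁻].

[CO2*] = KH · pCO2 = 10^(−1.27) × 621×10^-6 = 3.335×10^-5 mol/kg
α₀ = 1/(1 + K1/[H⁺] + K1K2/[H⁺]²) = 1/(1 + 10^+1.71 + 10^+0.21) = 0.01855
DIC = [CO2*]/α₀ = 3.335×10^-5 / 0.01855 = 1.798 mmol/kg
CA = (α₁ + 2α₂)·DIC = (0.9514 + 2×0.03008) × 1.798 = 1.82 mmol/kg

CA = 1.82 mmol/kg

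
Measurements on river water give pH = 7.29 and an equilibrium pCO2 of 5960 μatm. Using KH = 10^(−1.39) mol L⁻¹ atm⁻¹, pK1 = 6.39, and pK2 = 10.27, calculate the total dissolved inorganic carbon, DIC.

[CO2*] = KH · pCO2 = 10^(−1.39) × 5960×10^-6 = 2.428×10^-4 mol/L
α₀ = 1/(1 + K1/[H⁺] + K1K2/[H⁺]²) = 1/(1 + 10^+0.90 + 10^-2.08) = 0.1117
DIC = [CO2*]/α₀ = 2.428×10^-4 / 0.1117 = 2.17 mmol/L

DIC = 2.17 mmol/L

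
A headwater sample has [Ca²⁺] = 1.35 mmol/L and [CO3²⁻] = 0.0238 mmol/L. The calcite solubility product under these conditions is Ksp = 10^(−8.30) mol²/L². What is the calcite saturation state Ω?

Ksp = 10^(−8.30) = 5.012×10^-9
Ω = [Ca²⁺][CO3²⁻]/Ksp = (1.35×10^-3)(0.0238×10^-3) / 5.012×10^-9 = 6.41

Ω = 6.41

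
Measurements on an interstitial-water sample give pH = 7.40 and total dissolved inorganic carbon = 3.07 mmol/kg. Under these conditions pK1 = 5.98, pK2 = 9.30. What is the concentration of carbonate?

[CO3²⁻] = 0.0368 mmol/kg

α₂ = 1 / (1 + [H⁺]/K2 + [H⁺]²/(K1K2)) = 1 / (1 + 10^+1.90 + 10^+0.48)
   = 1 / (1 + 79.433 + 3.0200) = 1/83.453 = 0.01198
[CO3²⁻] = α₂ × DIC = 0.01198 × 3.07 = 0.0368 mmol/kg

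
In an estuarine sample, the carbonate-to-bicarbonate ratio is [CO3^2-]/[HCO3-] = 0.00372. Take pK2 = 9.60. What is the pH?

From K2 = [H⁺][CO3^2-]/[HCO3-]:  pH = pK2 + log₁₀([CO3^2-]/[HCO3-])
log₁₀(0.00372) = -2.429
pH = 9.60 + (-2.429) = 7.17

pH = 7.17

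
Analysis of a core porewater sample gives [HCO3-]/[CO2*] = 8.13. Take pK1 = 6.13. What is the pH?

From K1 = [H⁺][HCO3-]/[CO2*]:  pH = pK1 + log₁₀([HCO3-]/[CO2*])
log₁₀(8.13) = +0.910
pH = 6.13 + (+0.910) = 7.04

pH = 7.04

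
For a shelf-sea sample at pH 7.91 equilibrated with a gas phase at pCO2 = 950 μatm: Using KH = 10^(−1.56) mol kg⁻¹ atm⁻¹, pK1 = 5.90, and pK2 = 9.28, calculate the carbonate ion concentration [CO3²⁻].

[CO2*] = KH · pCO2 = 10^(−1.56) × 950×10^-6 = 2.617×10^-5 mol/kg
α₀ = 1/(1 + K1/[H⁺] + K1K2/[H⁺]²) = 1/(1 + 10^+2.01 + 10^+0.64) = 0.009286
DIC = [CO2*]/α₀ = 2.617×10^-5 / 0.009286 = 2.818 mmol/kg
[CO3²⁻] = α₂·DIC; α₂ = 0.04053, so [CO3²⁻] = 0.04053 × 2.818 = 0.114 mmol/kg

[CO3²⁻] = 0.114 mmol/kg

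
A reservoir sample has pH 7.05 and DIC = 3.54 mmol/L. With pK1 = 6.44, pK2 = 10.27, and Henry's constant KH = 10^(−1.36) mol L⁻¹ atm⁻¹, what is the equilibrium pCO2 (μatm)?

pCO2 = 1.60×10^4 μatm

α₀ = 1 / (1 + K1/[H⁺] + K1K2/[H⁺]²) = 1 / (1 + 10^+0.61 + 10^-2.61)
   = 1 / (1 + 4.0738 + 0.0024547) = 1/5.0763 = 0.1970
[CO2*] = α₀ × DIC = 0.1970 × 3.54 = 0.6974 mmol/L
pCO2 = [CO2*]/KH = 6.974×10^-4 / 4.365×10^-2 = 1.60×10^4 μatm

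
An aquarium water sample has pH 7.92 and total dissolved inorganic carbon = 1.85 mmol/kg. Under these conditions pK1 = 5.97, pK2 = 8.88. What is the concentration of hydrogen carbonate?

[HCO3⁻] = 1.65 mmol/kg

α₁ = 1 / (1 + [H⁺]/K1 + K2/[H⁺]) = 1 / (1 + 10^-1.95 + 10^-0.96)
   = 1 / (1 + 0.011220 + 0.10965) = 1/1.1209 = 0.8922
[HCO3⁻] = α₁ × DIC = 0.8922 × 1.85 = 1.65 mmol/kg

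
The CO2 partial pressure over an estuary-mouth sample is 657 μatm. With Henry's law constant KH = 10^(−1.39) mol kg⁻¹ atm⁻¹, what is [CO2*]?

[CO2*] = 26.8 μmol/kg

KH = 10^(−1.39) = 4.074×10^-2 mol kg⁻¹ atm⁻¹
[CO2*] = KH · pCO2 = 4.074×10^-2 × 657×10^-6 atm = 2.68×10^-5 mol/kg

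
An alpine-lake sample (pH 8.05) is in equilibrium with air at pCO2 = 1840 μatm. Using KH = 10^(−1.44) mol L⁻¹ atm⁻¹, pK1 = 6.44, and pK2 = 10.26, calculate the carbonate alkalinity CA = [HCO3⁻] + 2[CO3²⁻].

CA = 2.76 mmol/L

[CO2*] = KH · pCO2 = 10^(−1.44) × 1840×10^-6 = 6.681×10^-5 mol/L
α₀ = 1/(1 + K1/[H⁺] + K1K2/[H⁺]²) = 1/(1 + 10^+1.61 + 10^-0.60) = 0.02382
DIC = [CO2*]/α₀ = 6.681×10^-5 / 0.02382 = 2.805 mmol/L
CA = (α₁ + 2α₂)·DIC = (0.9702 + 2×0.005982) × 2.805 = 2.76 mmol/L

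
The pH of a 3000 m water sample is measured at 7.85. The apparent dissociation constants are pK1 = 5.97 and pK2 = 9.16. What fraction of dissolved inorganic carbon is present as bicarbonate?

α₁ = 1 / (1 + [H⁺]/K1 + K2/[H⁺]) = 1 / (1 + 10^-1.88 + 10^-1.31)
   = 1 / (1 + 0.013183 + 0.048978) = 1/1.0622 = 0.9415

α₁ = 0.941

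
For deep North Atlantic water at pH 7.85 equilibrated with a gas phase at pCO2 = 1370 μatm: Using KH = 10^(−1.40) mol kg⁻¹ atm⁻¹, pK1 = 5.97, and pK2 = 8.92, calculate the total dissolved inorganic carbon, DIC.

[CO2*] = KH · pCO2 = 10^(−1.40) × 1370×10^-6 = 5.454×10^-5 mol/kg
α₀ = 1/(1 + K1/[H⁺] + K1K2/[H⁺]²) = 1/(1 + 10^+1.88 + 10^+0.81) = 0.01200
DIC = [CO2*]/α₀ = 5.454×10^-5 / 0.01200 = 4.54 mmol/kg

DIC = 4.54 mmol/kg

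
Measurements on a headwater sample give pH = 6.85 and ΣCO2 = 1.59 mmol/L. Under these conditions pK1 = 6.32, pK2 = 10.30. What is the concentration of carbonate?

[CO3²⁻] = 0.435 μmol/L

α₂ = 1 / (1 + [H⁺]/K2 + [H⁺]²/(K1K2)) = 1 / (1 + 10^+3.45 + 10^+2.92)
   = 1 / (1 + 2818.4 + 831.76) = 1/3651.1 = 0.0002739
[CO3²⁻] = α₂ × DIC = 0.0002739 × 1.59 = 0.000435 mmol/L = 0.435 μmol/L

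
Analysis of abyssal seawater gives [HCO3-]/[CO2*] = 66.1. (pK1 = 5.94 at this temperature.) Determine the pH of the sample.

From K1 = [H⁺][HCO3-]/[CO2*]:  pH = pK1 + log₁₀([HCO3-]/[CO2*])
log₁₀(66.1) = +1.820
pH = 5.94 + (+1.820) = 7.76

pH = 7.76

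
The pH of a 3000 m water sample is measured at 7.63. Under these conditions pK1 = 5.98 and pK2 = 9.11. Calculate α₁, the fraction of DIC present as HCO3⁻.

α₁ = 1 / (1 + [H⁺]/K1 + K2/[H⁺]) = 1 / (1 + 10^-1.65 + 10^-1.48)
   = 1 / (1 + 0.022387 + 0.033113) = 1/1.0555 = 0.9474

α₁ = 0.947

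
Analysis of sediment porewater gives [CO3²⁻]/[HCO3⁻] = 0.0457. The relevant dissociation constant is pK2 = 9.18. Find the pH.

From K2 = [H⁺][CO3²⁻]/[HCO3⁻]:  pH = pK2 + log₁₀([CO3²⁻]/[HCO3⁻])
log₁₀(0.0457) = -1.340
pH = 9.18 + (-1.340) = 7.84

pH = 7.84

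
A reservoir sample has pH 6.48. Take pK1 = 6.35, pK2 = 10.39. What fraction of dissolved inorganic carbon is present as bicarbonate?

α₁ = 0.574

α₁ = 1 / (1 + [H⁺]/K1 + K2/[H⁺]) = 1 / (1 + 10^-0.13 + 10^-3.91)
   = 1 / (1 + 0.74131 + 0.00012303) = 1/1.7414 = 0.5742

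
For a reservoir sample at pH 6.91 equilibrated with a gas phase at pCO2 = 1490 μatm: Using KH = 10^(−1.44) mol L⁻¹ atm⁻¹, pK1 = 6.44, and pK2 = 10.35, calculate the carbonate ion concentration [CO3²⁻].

[CO2*] = KH · pCO2 = 10^(−1.44) × 1490×10^-6 = 5.410×10^-5 mol/L
α₀ = 1/(1 + K1/[H⁺] + K1K2/[H⁺]²) = 1/(1 + 10^+0.47 + 10^-2.97) = 0.2530
DIC = [CO2*]/α₀ = 5.410×10^-5 / 0.2530 = 0.2138 mmol/L
[CO3²⁻] = α₂·DIC; α₂ = 0.0002711, so [CO3²⁻] = 0.0002711 × 0.2138 = 5.80×10^-5 mmol/L = 0.0580 μmol/L

[CO3²⁻] = 0.0580 μmol/L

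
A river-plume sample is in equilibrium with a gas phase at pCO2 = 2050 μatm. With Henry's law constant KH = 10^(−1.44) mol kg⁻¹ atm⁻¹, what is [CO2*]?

KH = 10^(−1.44) = 3.631×10^-2 mol kg⁻¹ atm⁻¹
[CO2*] = KH · pCO2 = 3.631×10^-2 × 2050×10^-6 atm = 7.44×10^-5 mol/kg

[CO2*] = 74.4 μmol/kg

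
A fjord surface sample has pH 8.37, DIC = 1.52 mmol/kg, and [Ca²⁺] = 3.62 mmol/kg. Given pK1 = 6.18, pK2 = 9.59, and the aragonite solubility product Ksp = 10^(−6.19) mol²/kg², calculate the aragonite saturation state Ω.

α₂ = 1 / (1 + [H⁺]/K2 + [H⁺]²/(K1K2)) = 1 / (1 + 10^+1.22 + 10^-0.97)
   = 1 / (1 + 16.596 + 0.10715) = 1/17.703 = 0.05649
[CO3²⁻] = α₂ × DIC = 0.05649 × 1.52 = 0.08586 mmol/kg
Ksp = 10^(−6.19) = 6.457×10^-7
Ω = [Ca²⁺][CO3²⁻]/Ksp = (3.62×10^-3)(8.586×10^-5) / 6.457×10^-7 = 0.481

Ω = 0.481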